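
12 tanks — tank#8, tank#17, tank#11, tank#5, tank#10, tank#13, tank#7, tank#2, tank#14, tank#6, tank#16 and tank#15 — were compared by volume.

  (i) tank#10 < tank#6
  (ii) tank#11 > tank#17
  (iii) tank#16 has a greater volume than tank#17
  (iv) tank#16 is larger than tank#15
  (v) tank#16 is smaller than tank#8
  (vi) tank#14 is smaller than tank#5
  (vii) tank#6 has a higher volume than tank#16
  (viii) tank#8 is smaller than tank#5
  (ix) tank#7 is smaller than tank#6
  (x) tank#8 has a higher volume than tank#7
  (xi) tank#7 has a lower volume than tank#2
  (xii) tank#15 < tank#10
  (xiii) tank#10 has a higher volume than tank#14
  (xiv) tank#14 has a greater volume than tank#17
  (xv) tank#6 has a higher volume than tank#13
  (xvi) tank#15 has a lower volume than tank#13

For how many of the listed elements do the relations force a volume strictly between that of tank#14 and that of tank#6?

Chaining upward from tank#14 reaches: tank#5, tank#10.
Chaining downward from tank#6 reaches: tank#15, tank#17, tank#13, tank#16, tank#7, tank#10.
Strictly between tank#14 and tank#6 are those in both lists: tank#10 — 1 element.

1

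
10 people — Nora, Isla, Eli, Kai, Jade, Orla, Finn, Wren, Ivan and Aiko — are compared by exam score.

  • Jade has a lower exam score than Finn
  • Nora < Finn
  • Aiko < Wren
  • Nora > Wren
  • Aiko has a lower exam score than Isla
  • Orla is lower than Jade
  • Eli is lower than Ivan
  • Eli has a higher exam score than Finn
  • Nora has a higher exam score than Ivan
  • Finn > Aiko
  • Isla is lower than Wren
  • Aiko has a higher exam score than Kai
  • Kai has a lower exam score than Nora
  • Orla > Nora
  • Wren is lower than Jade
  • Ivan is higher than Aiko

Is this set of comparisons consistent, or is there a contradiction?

Chaining the given relations yields Nora < Orla < Jade < Finn < Eli < Ivan, so Nora < Ivan. But one relation states Ivan < Nora. These cannot both hold.

inconsistent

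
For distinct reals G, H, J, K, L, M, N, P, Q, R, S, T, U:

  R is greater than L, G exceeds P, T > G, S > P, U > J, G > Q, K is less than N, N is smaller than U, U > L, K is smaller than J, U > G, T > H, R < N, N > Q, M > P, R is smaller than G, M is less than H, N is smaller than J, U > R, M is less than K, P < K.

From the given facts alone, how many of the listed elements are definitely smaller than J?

7

From J the given relations immediately reach K, N.
From those, P, M, Q, R — 6 in total.
From those, L — 7 in total.
Nothing else is reachable below J; 7 in all.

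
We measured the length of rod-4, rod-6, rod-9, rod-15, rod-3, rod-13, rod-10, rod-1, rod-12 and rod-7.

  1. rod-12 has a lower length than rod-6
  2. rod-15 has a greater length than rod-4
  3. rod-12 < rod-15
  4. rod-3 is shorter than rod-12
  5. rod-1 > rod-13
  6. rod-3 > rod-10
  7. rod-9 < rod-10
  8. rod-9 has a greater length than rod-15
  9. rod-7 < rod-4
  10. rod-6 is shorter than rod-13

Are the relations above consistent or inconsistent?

We have rod-12 < rod-15 stated directly, yet also rod-15 < rod-9 < rod-10 < rod-3 < rod-12 by chaining the others — so rod-15 < rod-12. Contradiction.

inconsistent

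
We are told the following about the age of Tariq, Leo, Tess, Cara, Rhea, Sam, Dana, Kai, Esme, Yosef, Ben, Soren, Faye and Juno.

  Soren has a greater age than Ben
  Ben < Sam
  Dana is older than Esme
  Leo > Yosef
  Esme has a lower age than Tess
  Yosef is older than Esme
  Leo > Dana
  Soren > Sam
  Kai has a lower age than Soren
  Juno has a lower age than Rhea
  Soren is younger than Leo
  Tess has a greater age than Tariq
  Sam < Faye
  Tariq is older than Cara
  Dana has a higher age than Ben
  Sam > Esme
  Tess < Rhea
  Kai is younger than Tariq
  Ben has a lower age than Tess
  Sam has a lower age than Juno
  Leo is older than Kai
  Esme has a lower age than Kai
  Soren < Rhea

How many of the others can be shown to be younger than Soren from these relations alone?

4

The elements the relations force below Soren are Esme, Ben, Kai, Sam — no chain reaches any other.
That is 4.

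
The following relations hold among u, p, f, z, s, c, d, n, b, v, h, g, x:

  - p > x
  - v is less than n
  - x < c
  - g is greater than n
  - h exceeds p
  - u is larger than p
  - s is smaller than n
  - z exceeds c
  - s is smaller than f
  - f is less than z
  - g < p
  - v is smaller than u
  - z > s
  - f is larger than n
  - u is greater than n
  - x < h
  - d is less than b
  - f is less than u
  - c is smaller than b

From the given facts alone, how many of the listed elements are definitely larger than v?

Directly above v: n, u.
One step further: g, f (4 so far).
One step further: p, z (6 so far).
One step further: h (7 so far).
No other element is forced above v by the given relations, so the count is 7.

7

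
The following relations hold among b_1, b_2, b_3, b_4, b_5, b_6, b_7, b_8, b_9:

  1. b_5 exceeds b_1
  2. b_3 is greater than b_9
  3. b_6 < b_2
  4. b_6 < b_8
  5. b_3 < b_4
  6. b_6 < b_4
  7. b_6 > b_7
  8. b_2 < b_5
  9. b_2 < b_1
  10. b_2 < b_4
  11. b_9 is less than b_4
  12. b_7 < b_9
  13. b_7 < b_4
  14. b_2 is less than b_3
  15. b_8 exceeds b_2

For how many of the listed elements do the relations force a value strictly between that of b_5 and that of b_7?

Chaining upward from b_7 reaches: b_9, b_6, b_2, b_3, b_1, b_4, b_8.
Chaining downward from b_5 reaches: b_6, b_2, b_1.
Strictly between b_7 and b_5 are those in both lists: b_6, b_2, b_1 — 3 elements.

3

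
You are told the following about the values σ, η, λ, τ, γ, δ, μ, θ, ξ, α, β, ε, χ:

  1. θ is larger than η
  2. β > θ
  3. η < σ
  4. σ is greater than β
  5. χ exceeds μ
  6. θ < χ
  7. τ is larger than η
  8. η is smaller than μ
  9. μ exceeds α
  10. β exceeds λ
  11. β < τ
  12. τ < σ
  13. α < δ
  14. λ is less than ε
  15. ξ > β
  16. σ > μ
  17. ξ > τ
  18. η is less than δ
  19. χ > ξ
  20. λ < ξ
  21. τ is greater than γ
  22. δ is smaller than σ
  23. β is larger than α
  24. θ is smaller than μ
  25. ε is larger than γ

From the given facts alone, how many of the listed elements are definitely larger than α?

The elements the relations force above α are β, δ, τ, μ, ξ, χ, σ — no chain reaches any other.
That is 7.

7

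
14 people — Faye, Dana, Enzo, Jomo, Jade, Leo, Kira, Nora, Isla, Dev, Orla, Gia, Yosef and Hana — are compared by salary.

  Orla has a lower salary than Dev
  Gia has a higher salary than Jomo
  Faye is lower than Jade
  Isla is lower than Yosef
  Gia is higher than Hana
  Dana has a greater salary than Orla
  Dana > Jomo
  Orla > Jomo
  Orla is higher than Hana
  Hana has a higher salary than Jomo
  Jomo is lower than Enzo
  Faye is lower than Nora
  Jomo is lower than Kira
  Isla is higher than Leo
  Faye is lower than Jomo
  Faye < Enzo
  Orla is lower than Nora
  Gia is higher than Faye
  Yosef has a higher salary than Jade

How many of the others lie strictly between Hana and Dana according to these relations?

The relations place Hana below Dana. An element lies strictly between them when it is forced above Hana and also forced below Dana.
Above Hana: {Orla, Nora, Dev, Gia}. Below Dana: {Faye, Jomo, Orla}.
Intersection: {Orla} — 1.

1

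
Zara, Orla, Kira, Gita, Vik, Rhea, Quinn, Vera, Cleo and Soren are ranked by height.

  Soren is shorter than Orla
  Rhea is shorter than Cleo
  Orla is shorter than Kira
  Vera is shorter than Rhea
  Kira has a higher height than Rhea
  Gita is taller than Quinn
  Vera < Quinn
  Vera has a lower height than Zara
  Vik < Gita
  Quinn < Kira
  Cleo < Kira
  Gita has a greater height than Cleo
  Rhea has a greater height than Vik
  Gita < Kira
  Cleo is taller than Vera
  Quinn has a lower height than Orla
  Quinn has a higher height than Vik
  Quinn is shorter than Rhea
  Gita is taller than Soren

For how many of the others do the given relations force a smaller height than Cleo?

4

Directly below Cleo: Vera, Rhea.
One step further: Vik, Quinn (4 so far).
No other element is forced below Cleo by the given relations, so the count is 4.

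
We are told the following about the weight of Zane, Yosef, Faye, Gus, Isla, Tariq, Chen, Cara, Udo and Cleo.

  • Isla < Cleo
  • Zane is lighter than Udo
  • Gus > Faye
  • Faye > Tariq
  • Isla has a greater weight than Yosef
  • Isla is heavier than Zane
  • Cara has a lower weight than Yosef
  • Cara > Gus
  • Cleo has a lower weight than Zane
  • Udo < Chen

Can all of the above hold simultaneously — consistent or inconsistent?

Chaining the given relations yields Isla < Cleo < Zane, so Isla < Zane. But one relation states Zane < Isla. These cannot both hold.

inconsistent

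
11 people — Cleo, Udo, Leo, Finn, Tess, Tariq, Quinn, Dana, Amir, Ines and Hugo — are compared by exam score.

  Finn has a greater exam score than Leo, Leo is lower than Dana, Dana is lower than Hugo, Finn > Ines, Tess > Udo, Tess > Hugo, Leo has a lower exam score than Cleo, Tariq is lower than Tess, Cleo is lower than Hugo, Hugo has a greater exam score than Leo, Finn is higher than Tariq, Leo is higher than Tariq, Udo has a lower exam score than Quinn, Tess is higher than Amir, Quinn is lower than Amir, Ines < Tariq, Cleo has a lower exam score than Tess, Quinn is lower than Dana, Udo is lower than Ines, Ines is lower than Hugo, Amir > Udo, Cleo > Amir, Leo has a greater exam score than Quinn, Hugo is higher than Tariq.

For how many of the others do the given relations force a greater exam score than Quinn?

7

From Quinn the given relations immediately reach Leo, Amir, Dana.
From those, Cleo, Hugo, Tess, Finn — 7 in total.
No other element is forced above Quinn by the given relations, so the count is 7.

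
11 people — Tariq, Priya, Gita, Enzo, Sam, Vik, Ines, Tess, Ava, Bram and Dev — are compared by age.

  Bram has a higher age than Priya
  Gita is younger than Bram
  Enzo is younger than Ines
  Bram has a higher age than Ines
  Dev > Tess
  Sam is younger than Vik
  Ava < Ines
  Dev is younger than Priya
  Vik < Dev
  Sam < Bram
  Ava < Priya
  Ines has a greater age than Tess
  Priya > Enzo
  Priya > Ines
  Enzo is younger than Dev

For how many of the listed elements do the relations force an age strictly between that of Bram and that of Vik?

2

Chaining upward from Vik reaches: Dev, Priya.
Chaining downward from Bram reaches: Sam, Ava, Gita, Enzo, Tess, Dev, Ines, Priya.
Strictly between Vik and Bram are those in both lists: Dev, Priya — 2 elements.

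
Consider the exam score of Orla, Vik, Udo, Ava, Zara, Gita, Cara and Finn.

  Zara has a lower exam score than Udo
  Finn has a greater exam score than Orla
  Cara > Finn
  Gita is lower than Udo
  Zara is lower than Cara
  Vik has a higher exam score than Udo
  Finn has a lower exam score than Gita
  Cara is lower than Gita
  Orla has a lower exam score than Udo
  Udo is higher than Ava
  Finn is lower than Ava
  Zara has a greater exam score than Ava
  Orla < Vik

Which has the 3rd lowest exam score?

Chaining the given pairs: Orla < Finn < Ava < Zara < Cara < Gita < Udo < Vik.
The 3rd smallest is Ava.

Ava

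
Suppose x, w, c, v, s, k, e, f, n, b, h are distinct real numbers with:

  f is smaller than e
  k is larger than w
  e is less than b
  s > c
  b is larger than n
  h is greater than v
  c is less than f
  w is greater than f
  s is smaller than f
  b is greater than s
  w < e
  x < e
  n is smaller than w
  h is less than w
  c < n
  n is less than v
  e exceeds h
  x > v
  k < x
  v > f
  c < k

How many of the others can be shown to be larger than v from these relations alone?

6

Directly above v: h, x.
One step further: w, e (4 so far).
One step further: k, b (6 so far).
Nothing else is reachable above v; 6 in all.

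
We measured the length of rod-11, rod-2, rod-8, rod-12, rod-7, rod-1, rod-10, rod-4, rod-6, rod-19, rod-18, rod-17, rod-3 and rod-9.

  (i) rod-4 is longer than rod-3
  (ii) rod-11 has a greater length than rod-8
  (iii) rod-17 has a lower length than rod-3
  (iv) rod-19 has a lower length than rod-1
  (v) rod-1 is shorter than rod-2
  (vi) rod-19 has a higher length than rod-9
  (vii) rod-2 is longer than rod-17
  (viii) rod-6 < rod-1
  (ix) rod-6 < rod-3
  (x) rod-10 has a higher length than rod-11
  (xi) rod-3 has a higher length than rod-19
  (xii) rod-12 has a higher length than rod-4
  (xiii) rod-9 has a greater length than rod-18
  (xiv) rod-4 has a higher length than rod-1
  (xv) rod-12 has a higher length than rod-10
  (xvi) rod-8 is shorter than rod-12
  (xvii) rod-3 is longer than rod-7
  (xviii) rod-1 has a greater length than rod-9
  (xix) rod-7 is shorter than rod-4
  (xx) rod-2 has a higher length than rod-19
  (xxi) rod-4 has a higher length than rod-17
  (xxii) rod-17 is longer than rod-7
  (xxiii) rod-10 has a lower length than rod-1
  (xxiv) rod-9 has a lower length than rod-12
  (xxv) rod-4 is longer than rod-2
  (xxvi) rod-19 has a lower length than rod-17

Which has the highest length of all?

rod-12

rod-6 is not greatest since rod-6 < rod-3; rod-18 is not greatest since rod-18 < rod-9; rod-9 is not greatest since rod-9 < rod-19; rod-8 is not greatest since rod-8 < rod-11; rod-11 is not greatest since rod-11 < rod-10; rod-19 is not greatest since rod-19 < rod-17; rod-7 is not greatest since rod-7 < rod-4; rod-17 is not greatest since rod-17 < rod-2; rod-10 is not greatest since rod-10 < rod-1; rod-1 is not greatest since rod-1 < rod-2; rod-2 is not greatest since rod-2 < rod-4; rod-3 is not greatest since rod-3 < rod-4; rod-4 is not greatest since rod-4 < rod-12.
Only rod-12 has nothing above it, so rod-12 is the highest length.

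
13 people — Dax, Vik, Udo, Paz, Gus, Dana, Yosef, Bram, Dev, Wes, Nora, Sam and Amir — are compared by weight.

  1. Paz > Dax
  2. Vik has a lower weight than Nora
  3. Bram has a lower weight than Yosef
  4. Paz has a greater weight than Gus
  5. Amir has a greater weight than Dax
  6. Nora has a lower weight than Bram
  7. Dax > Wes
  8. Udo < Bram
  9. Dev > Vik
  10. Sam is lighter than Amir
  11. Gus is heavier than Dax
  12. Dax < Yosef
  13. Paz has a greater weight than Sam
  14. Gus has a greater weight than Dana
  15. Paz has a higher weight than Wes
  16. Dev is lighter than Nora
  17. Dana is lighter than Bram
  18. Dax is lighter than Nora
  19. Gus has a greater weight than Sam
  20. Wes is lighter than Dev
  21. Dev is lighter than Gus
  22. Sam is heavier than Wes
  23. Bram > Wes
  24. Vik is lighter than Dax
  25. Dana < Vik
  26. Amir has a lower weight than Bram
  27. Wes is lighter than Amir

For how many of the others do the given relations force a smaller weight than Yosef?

10

Directly below Yosef: Dax, Bram.
One step further: Dana, Vik, Wes, Udo, Nora, Amir (8 so far).
One step further: Sam, Dev (10 so far).
Nothing else is reachable below Yosef; 10 in all.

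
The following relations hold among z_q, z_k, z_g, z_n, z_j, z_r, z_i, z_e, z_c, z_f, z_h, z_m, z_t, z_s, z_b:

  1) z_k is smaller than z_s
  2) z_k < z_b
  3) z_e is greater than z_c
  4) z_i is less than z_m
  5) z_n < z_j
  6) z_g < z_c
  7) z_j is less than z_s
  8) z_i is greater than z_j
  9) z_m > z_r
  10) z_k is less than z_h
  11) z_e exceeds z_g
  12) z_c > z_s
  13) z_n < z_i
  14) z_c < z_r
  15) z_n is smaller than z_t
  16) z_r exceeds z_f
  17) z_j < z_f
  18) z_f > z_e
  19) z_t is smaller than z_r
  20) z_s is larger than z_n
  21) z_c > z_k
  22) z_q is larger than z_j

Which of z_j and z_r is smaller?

Following the relations from z_j: z_j < z_s < z_c < z_e < z_f < z_r.
So z_j < z_r; z_j is the smaller of the two.

z_j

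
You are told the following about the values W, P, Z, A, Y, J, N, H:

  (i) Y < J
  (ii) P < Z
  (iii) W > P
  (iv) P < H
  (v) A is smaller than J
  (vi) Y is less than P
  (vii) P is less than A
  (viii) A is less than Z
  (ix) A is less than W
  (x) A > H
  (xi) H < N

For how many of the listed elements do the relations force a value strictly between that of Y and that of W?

3

Chaining upward from Y reaches: P, H, A, J, Z, N.
Chaining downward from W reaches: P, H, A.
Strictly between Y and W are those in both lists: P, H, A — 3 elements.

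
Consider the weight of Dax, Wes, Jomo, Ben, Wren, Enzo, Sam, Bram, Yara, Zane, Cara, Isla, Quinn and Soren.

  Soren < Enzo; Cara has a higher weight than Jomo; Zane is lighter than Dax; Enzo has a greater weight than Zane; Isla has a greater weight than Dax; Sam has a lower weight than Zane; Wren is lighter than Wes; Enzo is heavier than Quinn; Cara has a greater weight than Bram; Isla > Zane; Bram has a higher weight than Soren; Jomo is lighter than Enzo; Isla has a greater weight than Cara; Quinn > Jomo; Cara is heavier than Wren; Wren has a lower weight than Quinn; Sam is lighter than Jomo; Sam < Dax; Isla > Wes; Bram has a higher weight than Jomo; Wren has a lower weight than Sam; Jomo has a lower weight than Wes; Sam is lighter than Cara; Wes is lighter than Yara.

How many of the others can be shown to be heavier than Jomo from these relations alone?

From Jomo the given relations immediately reach Quinn, Wes, Bram, Enzo, Cara.
From those, Isla, Yara — 7 in total.
No other element is forced above Jomo by the given relations, so the count is 7.

7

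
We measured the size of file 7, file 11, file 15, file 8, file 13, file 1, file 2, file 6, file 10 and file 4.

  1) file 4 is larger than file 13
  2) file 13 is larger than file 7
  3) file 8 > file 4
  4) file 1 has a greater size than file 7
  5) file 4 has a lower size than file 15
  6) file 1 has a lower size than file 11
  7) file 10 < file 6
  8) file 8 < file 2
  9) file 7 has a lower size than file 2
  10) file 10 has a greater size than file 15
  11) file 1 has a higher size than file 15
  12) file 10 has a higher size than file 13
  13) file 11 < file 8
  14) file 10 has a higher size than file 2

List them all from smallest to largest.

The consecutive links are each given: file 7 < file 13; file 13 < file 4; file 4 < file 15; file 15 < file 1; file 1 < file 11; file 11 < file 8; file 8 < file 2; file 2 < file 10; file 10 < file 6.

file 7 < file 13 < file 4 < file 15 < file 1 < file 11 < file 8 < file 2 < file 10 < file 6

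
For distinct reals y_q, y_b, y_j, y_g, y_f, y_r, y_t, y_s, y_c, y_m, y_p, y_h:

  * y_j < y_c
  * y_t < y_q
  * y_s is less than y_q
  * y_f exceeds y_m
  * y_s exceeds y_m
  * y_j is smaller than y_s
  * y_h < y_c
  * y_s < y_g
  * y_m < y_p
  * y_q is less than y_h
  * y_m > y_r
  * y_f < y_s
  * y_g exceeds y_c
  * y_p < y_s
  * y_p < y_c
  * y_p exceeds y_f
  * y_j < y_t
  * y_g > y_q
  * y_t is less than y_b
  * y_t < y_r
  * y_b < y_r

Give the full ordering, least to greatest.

y_j < y_t < y_b < y_r < y_m < y_f < y_p < y_s < y_q < y_h < y_c < y_g

Nothing is placed below y_j, so it is least; from there y_j < y_t; y_t < y_b; y_b < y_r; y_r < y_m; y_m < y_f; y_f < y_p; y_p < y_s; y_s < y_q; y_q < y_h; y_h < y_c; y_c < y_g, each given directly.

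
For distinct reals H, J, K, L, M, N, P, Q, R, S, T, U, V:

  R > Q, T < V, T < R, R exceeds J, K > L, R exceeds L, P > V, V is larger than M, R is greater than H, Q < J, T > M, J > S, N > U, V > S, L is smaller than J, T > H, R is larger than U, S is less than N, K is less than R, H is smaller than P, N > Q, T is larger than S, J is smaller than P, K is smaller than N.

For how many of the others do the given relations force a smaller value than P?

The elements the relations force below P are L, Q, H, S, M, J, T, V — no chain reaches any other.
That is 8.

8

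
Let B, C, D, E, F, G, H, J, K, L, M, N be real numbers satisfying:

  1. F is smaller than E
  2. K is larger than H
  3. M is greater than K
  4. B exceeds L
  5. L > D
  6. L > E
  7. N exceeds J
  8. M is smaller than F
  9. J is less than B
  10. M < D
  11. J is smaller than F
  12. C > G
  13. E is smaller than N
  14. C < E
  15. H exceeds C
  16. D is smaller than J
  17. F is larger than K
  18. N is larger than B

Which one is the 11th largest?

Piecing the relations together gives one ordering: G < C < H < K < M < D < J < F < E < L < B < N.
The 11th largest is C.

C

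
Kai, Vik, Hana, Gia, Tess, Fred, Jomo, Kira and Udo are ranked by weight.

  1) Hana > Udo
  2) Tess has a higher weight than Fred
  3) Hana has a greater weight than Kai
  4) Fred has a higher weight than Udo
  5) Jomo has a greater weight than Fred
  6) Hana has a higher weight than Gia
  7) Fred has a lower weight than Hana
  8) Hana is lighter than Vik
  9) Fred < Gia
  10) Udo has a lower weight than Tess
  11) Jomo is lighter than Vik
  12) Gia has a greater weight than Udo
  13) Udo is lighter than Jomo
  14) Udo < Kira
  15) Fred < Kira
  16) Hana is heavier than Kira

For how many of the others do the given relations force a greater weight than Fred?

From Fred the given relations immediately reach Gia, Jomo, Kira, Hana, Tess.
From those, Vik — 6 in total.
Nothing else is reachable above Fred; 6 in all.

6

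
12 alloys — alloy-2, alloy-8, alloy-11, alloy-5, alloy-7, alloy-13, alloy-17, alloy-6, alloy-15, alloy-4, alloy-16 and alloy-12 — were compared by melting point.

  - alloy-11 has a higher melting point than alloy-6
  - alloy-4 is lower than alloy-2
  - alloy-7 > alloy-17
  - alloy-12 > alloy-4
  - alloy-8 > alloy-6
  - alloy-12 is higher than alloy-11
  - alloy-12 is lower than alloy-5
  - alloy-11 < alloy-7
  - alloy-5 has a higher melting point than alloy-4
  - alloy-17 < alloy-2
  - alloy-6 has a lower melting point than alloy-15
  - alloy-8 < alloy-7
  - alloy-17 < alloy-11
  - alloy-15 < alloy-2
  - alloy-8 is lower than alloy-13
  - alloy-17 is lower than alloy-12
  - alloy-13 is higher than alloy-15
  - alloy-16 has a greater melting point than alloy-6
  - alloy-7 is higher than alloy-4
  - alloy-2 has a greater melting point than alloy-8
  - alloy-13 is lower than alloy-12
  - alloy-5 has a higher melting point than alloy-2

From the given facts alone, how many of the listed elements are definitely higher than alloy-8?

From alloy-8 the given relations immediately reach alloy-13, alloy-7, alloy-2.
From those, alloy-12, alloy-5 — 5 in total.
Nothing else is reachable above alloy-8; 5 in all.

5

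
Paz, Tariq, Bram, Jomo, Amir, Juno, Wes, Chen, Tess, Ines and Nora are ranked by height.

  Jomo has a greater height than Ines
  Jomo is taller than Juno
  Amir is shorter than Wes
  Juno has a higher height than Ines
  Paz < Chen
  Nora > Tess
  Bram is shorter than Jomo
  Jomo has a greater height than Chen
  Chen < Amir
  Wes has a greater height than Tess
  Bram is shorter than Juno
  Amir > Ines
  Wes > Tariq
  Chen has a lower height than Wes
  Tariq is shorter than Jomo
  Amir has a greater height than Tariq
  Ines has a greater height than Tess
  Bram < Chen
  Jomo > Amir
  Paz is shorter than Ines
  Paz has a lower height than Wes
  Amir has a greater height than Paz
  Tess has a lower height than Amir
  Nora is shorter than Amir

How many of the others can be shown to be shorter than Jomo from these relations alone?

9

From Jomo the given relations immediately reach Bram, Chen, Ines, Juno, Tariq, Amir.
From those, Tess, Paz, Nora — 9 in total.
No other element is forced below Jomo by the given relations, so the count is 9.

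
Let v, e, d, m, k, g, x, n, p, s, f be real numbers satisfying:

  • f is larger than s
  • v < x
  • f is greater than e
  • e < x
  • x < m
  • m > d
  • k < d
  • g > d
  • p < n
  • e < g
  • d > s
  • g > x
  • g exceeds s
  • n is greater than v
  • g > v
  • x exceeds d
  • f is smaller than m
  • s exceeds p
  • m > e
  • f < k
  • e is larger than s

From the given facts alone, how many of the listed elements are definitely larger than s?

7

From s the given relations immediately reach e, f, d, g.
From those, k, x, m — 7 in total.
No other element is forced above s by the given relations, so the count is 7.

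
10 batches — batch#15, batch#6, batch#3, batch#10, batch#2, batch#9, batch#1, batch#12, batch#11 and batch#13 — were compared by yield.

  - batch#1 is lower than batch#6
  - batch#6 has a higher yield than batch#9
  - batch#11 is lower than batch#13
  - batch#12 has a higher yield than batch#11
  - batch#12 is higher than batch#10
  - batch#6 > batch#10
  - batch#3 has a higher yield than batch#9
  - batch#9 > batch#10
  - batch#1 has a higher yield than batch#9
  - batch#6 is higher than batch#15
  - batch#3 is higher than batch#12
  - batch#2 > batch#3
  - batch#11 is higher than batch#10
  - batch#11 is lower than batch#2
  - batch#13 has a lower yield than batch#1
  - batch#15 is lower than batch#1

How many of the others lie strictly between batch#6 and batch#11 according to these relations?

2

Chaining upward from batch#11 reaches: batch#12, batch#13, batch#1, batch#3, batch#2.
Chaining downward from batch#6 reaches: batch#10, batch#15, batch#9, batch#13, batch#1.
Strictly between batch#11 and batch#6 are those in both lists: batch#13, batch#1 — 2 elements.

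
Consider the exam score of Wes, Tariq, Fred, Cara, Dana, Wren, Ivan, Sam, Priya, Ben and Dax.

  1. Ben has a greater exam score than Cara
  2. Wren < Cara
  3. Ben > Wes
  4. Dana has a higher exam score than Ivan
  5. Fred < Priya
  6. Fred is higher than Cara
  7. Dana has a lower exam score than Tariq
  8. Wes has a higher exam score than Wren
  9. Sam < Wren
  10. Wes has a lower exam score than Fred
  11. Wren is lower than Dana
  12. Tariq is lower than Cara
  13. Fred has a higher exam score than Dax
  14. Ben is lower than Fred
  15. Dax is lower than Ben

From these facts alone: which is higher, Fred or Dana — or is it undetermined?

Fred

Dana < Tariq and Tariq < Cara give Dana < Cara.
With Cara < Ben: Dana < Tariq < Cara < Ben.
Then Ben < Fred extends the chain to Fred.
So Fred is higher.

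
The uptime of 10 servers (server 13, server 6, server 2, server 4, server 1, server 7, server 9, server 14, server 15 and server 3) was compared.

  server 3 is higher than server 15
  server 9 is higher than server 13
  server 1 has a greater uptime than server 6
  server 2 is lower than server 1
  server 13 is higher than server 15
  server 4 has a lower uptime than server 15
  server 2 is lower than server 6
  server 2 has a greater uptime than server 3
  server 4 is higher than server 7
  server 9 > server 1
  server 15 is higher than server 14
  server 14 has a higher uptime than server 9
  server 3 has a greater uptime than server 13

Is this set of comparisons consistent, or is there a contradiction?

inconsistent

We have server 14 < server 15 stated directly, yet also server 15 < server 13 < server 3 < server 2 < server 6 < server 1 < server 9 < server 14 by chaining the others — so server 15 < server 14. Contradiction.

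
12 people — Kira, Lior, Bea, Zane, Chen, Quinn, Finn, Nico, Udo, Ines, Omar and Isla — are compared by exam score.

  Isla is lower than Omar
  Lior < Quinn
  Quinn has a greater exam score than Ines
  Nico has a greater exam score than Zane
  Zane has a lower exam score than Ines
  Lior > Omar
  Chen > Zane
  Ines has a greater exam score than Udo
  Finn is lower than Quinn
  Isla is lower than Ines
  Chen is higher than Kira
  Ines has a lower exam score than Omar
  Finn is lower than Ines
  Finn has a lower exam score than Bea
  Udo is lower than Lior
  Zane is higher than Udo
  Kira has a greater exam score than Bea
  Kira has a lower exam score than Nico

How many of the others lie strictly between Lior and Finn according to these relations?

2

The relations place Finn below Lior. An element lies strictly between them when it is forced above Finn and also forced below Lior.
Above Finn: {Bea, Kira, Ines, Omar, Nico, Quinn, Chen}. Below Lior: {Udo, Isla, Zane, Ines, Omar}.
Intersection: {Ines, Omar} — 2.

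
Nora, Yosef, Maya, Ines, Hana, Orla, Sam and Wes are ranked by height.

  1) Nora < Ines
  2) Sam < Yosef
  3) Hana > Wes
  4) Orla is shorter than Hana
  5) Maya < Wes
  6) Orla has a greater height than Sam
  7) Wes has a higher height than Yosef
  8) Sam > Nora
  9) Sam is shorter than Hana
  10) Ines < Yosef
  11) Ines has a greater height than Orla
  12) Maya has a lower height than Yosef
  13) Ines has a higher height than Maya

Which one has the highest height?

Chaining downward from Hana: directly below it, Sam, Orla, Wes; then Nora, Maya, Yosef; then Ines.
That covers every other element, and nothing is given above Hana, so Hana is the highest height.

Hana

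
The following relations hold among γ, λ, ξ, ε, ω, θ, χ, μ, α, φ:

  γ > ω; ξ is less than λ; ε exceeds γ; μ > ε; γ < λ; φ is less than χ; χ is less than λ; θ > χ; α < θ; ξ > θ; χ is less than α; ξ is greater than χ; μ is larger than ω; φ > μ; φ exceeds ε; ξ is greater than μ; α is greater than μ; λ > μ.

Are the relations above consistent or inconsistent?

The single ordering ω < γ < ε < μ < φ < χ < α < θ < ξ < λ satisfies every listed relation, so no contradiction arises.

consistent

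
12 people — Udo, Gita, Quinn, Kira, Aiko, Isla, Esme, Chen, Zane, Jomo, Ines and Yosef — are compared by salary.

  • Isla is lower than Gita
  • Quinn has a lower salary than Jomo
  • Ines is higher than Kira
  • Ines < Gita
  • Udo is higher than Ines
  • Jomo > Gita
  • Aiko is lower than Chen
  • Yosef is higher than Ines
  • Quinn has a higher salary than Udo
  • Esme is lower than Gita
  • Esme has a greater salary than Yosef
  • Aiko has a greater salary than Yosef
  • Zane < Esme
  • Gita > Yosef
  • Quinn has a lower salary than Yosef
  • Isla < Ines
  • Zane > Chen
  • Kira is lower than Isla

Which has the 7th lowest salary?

The consecutive relations fix a unique order: Kira < Isla < Ines < Udo < Quinn < Yosef < Aiko < Chen < Zane < Esme < Gita < Jomo.
The 7th smallest is Aiko.

Aiko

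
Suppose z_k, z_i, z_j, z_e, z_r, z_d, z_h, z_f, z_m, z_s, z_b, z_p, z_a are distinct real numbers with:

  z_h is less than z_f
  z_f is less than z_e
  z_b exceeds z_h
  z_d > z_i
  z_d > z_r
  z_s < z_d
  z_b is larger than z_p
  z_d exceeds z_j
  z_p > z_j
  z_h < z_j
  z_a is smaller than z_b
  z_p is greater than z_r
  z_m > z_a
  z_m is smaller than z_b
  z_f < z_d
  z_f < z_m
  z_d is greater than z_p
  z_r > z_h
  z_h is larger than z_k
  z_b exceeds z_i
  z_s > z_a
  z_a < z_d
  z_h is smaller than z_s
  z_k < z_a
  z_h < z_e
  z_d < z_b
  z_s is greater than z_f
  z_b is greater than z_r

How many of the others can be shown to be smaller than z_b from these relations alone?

11

Directly below z_b: z_h, z_i, z_a, z_r, z_m, z_p, z_d.
One step further: z_k, z_f, z_j, z_s (11 so far).
Nothing else is reachable below z_b; 11 in all.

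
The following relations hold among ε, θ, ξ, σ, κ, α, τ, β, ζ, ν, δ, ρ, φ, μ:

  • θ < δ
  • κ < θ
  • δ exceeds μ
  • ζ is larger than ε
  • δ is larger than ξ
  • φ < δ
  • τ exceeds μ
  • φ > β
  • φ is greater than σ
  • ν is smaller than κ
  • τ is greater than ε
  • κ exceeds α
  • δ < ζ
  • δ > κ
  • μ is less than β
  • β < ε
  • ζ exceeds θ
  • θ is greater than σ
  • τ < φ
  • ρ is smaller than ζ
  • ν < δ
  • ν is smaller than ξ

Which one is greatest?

ν is not greatest since ν < ξ; ξ is not greatest since ξ < δ; α is not greatest since α < κ; κ is not greatest since κ < δ; μ is not greatest since μ < τ; β is not greatest since β < φ; σ is not greatest since σ < θ; ρ is not greatest since ρ < ζ; ε is not greatest since ε < τ; τ is not greatest since τ < φ; φ is not greatest since φ < δ; θ is not greatest since θ < ζ; δ is not greatest since δ < ζ.
Only ζ has nothing above it, so ζ is the greatest.

ζ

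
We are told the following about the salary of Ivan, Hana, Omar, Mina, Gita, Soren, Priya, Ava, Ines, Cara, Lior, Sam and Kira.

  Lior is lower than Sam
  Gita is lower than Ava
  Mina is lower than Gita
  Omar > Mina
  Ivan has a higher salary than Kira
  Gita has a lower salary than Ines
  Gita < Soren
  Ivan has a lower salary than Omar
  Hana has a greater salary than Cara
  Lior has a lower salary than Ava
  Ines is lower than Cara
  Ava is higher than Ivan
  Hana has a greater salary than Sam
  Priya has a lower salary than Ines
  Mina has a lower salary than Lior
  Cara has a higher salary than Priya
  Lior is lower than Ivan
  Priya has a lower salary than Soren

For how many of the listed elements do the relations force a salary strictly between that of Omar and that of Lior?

Chaining upward from Lior reaches: Sam, Ivan, Hana, Ava.
Chaining downward from Omar reaches: Mina, Kira, Ivan.
Strictly between Lior and Omar are those in both lists: Ivan — 1 element.

1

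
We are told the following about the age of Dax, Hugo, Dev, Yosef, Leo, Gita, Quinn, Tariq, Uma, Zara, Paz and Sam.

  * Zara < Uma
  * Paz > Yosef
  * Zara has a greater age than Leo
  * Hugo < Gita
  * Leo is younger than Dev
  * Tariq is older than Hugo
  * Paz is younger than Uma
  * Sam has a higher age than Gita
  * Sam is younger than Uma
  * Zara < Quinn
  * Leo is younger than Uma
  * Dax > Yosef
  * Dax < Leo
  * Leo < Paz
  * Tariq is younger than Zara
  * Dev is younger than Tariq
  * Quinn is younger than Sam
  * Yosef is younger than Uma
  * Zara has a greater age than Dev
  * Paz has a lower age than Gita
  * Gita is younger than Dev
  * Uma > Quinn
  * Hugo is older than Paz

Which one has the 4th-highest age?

Zara

Piecing the relations together gives one ordering: Yosef < Dax < Leo < Paz < Hugo < Gita < Dev < Tariq < Zara < Quinn < Sam < Uma.
The 4th largest is Zara.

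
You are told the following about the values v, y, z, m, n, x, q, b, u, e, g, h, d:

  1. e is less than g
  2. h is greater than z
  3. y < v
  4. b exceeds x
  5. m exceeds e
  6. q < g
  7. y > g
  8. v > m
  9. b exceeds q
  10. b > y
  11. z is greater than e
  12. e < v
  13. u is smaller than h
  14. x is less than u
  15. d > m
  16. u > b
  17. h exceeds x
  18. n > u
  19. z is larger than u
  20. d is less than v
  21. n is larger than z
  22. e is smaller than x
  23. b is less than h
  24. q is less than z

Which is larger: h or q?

Following the relations from q: q < g < y < b < u < z < h.
So q < h; h is the larger of the two.

h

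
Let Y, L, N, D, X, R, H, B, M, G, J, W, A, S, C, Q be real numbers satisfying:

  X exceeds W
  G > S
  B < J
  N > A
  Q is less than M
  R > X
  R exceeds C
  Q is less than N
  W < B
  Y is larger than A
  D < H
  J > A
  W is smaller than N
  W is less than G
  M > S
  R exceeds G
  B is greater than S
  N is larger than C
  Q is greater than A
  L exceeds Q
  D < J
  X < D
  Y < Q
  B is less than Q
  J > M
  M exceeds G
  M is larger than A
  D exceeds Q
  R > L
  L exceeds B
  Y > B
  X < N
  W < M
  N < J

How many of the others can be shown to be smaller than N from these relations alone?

8

From N the given relations immediately reach W, A, X, Q, C.
From those, B, Y — 7 in total.
From those, S — 8 in total.
Nothing else is reachable below N; 8 in all.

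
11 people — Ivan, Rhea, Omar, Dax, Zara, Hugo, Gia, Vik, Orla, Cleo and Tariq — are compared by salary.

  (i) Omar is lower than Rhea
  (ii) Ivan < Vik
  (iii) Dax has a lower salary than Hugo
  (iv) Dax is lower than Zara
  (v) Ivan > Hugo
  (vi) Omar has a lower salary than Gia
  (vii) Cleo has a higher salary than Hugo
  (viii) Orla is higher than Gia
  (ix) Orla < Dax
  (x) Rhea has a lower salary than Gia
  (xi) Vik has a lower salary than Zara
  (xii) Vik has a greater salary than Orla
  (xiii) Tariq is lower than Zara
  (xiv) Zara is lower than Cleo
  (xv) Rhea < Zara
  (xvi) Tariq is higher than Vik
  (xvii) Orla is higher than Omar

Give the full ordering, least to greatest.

Omar < Rhea < Gia < Orla < Dax < Hugo < Ivan < Vik < Tariq < Zara < Cleo

The consecutive links are each given: Omar < Rhea; Rhea < Gia; Gia < Orla; Orla < Dax; Dax < Hugo; Hugo < Ivan; Ivan < Vik; Vik < Tariq; Tariq < Zara; Zara < Cleo.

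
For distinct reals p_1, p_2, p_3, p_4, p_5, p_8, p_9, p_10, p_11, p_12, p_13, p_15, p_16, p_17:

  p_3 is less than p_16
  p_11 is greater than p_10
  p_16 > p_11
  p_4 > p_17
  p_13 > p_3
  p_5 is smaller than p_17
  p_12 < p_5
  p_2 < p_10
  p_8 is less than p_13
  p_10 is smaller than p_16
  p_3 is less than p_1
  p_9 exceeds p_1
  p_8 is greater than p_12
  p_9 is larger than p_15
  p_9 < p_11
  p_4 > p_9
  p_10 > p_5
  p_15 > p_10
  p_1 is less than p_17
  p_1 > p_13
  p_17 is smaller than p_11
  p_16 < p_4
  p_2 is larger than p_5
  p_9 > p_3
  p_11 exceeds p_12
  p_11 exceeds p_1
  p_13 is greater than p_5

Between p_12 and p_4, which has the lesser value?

p_12

Link the given pairs in sequence: p_12 < p_5; p_5 < p_2; p_2 < p_10; p_10 < p_15; p_15 < p_9; p_9 < p_11; p_11 < p_16; p_16 < p_4.
Together: p_12 < p_5 < p_2 < p_10 < p_15 < p_9 < p_11 < p_16 < p_4.
So p_12 < p_4; p_12 is the smaller of the two.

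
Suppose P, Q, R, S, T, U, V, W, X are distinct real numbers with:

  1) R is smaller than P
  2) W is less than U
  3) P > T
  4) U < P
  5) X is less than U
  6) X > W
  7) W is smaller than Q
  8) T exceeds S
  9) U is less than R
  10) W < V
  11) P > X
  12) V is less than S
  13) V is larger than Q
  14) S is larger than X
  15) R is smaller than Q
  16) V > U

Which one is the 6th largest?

R

Piecing the relations together gives one ordering: W < X < U < R < Q < V < S < T < P.
Counting 6 from the largest end gives R.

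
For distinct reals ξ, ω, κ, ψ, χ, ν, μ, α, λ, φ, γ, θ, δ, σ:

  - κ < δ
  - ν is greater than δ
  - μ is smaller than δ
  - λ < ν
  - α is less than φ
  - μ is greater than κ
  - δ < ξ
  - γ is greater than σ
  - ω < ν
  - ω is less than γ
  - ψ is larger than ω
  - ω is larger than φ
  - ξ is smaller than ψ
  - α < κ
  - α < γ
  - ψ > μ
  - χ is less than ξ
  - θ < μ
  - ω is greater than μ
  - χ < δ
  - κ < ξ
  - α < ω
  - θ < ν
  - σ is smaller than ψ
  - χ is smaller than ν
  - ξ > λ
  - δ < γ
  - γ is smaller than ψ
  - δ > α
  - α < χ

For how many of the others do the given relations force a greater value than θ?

From θ the given relations immediately reach μ, ν.
From those, δ, ω, ψ — 5 in total.
From those, ξ, γ — 7 in total.
No other element is forced above θ by the given relations, so the count is 7.

7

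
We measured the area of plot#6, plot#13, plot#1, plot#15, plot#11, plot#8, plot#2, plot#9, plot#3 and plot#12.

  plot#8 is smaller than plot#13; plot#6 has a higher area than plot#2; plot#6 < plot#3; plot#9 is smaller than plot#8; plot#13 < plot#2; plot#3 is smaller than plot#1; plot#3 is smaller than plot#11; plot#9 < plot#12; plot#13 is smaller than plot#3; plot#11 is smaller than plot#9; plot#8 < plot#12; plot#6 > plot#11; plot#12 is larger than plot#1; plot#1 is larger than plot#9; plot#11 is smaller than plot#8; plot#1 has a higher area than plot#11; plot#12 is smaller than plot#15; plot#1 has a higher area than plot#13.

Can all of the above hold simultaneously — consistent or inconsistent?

inconsistent

Chaining the given relations yields plot#11 < plot#9 < plot#8 < plot#13 < plot#2 < plot#6 < plot#3, so plot#11 < plot#3. But one relation states plot#3 < plot#11. These cannot both hold.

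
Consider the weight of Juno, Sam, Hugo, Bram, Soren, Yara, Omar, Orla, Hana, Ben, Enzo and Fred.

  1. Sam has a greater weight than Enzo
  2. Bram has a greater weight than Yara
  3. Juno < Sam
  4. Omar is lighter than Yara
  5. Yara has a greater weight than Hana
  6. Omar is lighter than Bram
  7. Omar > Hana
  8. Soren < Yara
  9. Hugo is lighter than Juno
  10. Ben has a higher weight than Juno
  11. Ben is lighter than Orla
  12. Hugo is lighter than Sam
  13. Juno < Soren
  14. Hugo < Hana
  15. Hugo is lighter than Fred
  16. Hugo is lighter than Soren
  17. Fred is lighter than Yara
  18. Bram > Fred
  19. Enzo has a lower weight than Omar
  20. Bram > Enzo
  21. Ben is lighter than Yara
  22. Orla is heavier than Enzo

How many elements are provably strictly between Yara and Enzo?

1

Chaining upward from Enzo reaches: Sam, Omar, Orla, Bram.
Chaining downward from Yara reaches: Hugo, Juno, Hana, Soren, Fred, Ben, Omar.
Strictly between Enzo and Yara are those in both lists: Omar — 1 element.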